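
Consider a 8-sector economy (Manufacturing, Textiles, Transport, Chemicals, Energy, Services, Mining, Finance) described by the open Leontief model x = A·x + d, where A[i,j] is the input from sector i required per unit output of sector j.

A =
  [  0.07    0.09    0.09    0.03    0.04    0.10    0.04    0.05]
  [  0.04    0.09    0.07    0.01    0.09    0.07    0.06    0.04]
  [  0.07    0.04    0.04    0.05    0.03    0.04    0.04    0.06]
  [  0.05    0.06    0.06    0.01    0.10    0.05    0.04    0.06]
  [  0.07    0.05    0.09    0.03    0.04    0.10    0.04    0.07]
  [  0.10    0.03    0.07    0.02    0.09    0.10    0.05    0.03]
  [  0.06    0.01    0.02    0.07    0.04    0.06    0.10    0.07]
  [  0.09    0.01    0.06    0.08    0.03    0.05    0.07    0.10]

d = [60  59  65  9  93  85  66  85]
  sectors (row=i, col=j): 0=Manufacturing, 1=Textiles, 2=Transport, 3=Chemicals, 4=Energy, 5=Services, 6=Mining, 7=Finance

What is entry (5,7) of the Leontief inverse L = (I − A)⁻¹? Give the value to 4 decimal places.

Form M = I − A:
  [  0.93   -0.09   -0.09   -0.03   -0.04   -0.10   -0.04   -0.05]
  [ -0.04    0.91   -0.07   -0.01   -0.09   -0.07   -0.06   -0.04]
  [ -0.07   -0.04    0.96   -0.05   -0.03   -0.04   -0.04   -0.06]
  [ -0.05   -0.06   -0.06    0.99   -0.10   -0.05   -0.04   -0.06]
  [ -0.07   -0.05   -0.09   -0.03    0.96   -0.10   -0.04   -0.07]
  [ -0.10   -0.03   -0.07   -0.02   -0.09    0.90   -0.05   -0.03]
  [ -0.06   -0.01   -0.02   -0.07   -0.04   -0.06    0.90   -0.07]
  [ -0.09   -0.01   -0.06   -0.08   -0.03   -0.05   -0.07    0.90]
Leontief inverse L = M⁻¹:
  [  1.1371    0.1362    0.1502    0.0645    0.0945    0.1695    0.0908    0.1036]
  [  0.1011    1.1315    0.1254    0.0427    0.1386    0.1348    0.1081    0.0908]
  [  0.1185    0.0731    1.0838    0.0766    0.0685    0.0897    0.0776    0.1015]
  [  0.1070    0.0977    0.1121    1.0412    0.1427    0.1098    0.0834    0.1084]
  [  0.1362    0.0920    0.1475    0.0651    1.0905    0.1664    0.0889    0.1231]
  [  0.1666    0.0740    0.1301    0.0539    0.1400    1.1708    0.0982    0.0824]
  [  0.1171    0.0438    0.0685    0.1031    0.0844    0.1176    1.1464    0.1195]
  [  0.1552    0.0503    0.1161    0.1178    0.0789    0.1139    0.1205    1.1569]
Total output x = L · d:
  x_0 = 1.1371·60 + 0.1362·59 + 0.1502·65 + 0.0645·9 + 0.0945·93 + 0.1695·85 + 0.0908·66 + 0.1036·85 = 124.6013
  x_1 = 0.1011·60 + 1.1315·59 + 0.1254·65 + 0.0427·9 + 0.1386·93 + 0.1348·85 + 0.1081·66 + 0.0908·85 = 120.5685
  x_2 = 0.1185·60 + 0.0731·59 + 1.0838·65 + 0.0766·9 + 0.0685·93 + 0.0897·85 + 0.0776·66 + 0.1015·85 = 110.3070
  x_3 = 0.1070·60 + 0.0977·59 + 0.1121·65 + 1.0412·9 + 0.1427·93 + 0.1098·85 + 0.0834·66 + 0.1084·85 = 66.1751
  x_4 = 0.1362·60 + 0.0920·59 + 0.1475·65 + 0.0651·9 + 1.0905·93 + 0.1664·85 + 0.0889·66 + 0.1231·85 = 155.6625
  x_5 = 0.1666·60 + 0.0740·59 + 0.1301·65 + 0.0539·9 + 0.1400·93 + 1.1708·85 + 0.0982·66 + 0.0824·85 = 149.3233
  x_6 = 0.1171·60 + 0.0438·59 + 0.0685·65 + 0.1031·9 + 0.0844·93 + 0.1176·85 + 1.1464·66 + 0.1195·85 = 118.6663
  x_7 = 0.1552·60 + 0.0503·59 + 0.1161·65 + 0.1178·9 + 0.0789·93 + 0.1139·85 + 0.1205·66 + 1.1569·85 = 144.1943

L[5,7] = 0.0824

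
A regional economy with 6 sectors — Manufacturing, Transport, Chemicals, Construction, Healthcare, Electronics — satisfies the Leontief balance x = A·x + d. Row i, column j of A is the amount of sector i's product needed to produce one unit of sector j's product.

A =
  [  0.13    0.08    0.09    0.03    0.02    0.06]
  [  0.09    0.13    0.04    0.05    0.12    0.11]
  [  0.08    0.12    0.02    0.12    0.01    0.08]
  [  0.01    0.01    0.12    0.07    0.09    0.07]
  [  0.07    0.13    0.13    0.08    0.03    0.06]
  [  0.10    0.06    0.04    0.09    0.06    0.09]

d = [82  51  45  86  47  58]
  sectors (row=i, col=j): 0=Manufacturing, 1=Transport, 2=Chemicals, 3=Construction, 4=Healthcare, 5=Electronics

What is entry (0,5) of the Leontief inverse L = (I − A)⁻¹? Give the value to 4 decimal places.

Form M = I − A:
  [  0.87   -0.08   -0.09   -0.03   -0.02   -0.06]
  [ -0.09    0.87   -0.04   -0.05   -0.12   -0.11]
  [ -0.08   -0.12    0.98   -0.12   -0.01   -0.08]
  [ -0.01   -0.01   -0.12    0.93   -0.09   -0.07]
  [ -0.07   -0.13   -0.13   -0.08    0.97   -0.06]
  [ -0.10   -0.06   -0.04   -0.09   -0.06    0.91]
Leontief inverse L = M⁻¹:
  [  1.1968    0.1471    0.1385    0.0810    0.0592    0.1190]
  [  0.1743    1.2221    0.1120    0.1196    0.1788    0.1901]
  [  0.1412    0.1824    1.0759    0.1723    0.0614    0.1433]
  [  0.0593    0.0682    0.1673    1.1248    0.1233    0.1215]
  [  0.1437    0.2122    0.1891    0.1467    1.0840    0.1345]
  [  0.1645    0.1255    0.0989    0.1453    0.1047    1.1517]
Total output x = L · d:
  x_0 = 1.1968·82 + 0.1471·51 + 0.1385·45 + 0.0810·86 + 0.0592·47 + 0.1190·58 = 128.5221
  x_1 = 0.1743·82 + 1.2221·51 + 0.1120·45 + 0.1196·86 + 0.1788·47 + 0.1901·58 = 111.3694
  x_2 = 0.1412·82 + 0.1824·51 + 1.0759·45 + 0.1723·86 + 0.0614·47 + 0.1433·58 = 95.3146
  x_3 = 0.0593·82 + 0.0682·51 + 0.1673·45 + 1.1248·86 + 0.1233·47 + 0.1215·58 = 125.4404
  x_4 = 0.1437·82 + 0.2122·51 + 0.1891·45 + 0.1467·86 + 1.0840·47 + 0.1345·58 = 102.4887
  x_5 = 0.1645·82 + 0.1255·51 + 0.0989·45 + 0.1453·86 + 0.1047·47 + 1.1517·58 = 108.5560

L[0,5] = 0.1190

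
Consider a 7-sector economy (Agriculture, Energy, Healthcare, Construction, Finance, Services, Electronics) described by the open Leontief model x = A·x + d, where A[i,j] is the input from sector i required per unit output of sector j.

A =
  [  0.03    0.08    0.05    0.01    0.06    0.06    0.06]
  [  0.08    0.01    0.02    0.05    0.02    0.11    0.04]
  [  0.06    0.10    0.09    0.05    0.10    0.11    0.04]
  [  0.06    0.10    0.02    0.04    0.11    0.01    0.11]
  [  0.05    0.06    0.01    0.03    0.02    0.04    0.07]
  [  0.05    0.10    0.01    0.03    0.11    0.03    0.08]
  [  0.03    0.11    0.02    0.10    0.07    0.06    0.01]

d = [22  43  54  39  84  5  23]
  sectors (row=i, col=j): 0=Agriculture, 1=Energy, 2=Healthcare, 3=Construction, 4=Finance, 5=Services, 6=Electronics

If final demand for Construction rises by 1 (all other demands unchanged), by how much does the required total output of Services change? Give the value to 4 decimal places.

Form M = I − A:
  [  0.97   -0.08   -0.05   -0.01   -0.06   -0.06   -0.06]
  [ -0.08    0.99   -0.02   -0.05   -0.02   -0.11   -0.04]
  [ -0.06   -0.10    0.91   -0.05   -0.10   -0.11   -0.04]
  [ -0.06   -0.10   -0.02    0.96   -0.11   -0.01   -0.11]
  [ -0.05   -0.06   -0.01   -0.03    0.98   -0.04   -0.07]
  [ -0.05   -0.10   -0.01   -0.03   -0.11    0.97   -0.08]
  [ -0.03   -0.11   -0.02   -0.10   -0.07   -0.06    0.99]
Leontief inverse L = M⁻¹:
  [  1.0600    0.1216    0.0658    0.0362    0.0955    0.0967    0.0904]
  [  0.1061    1.0552    0.0344    0.0717    0.0603    0.1379    0.0738]
  [  0.1078    0.1669    1.1160    0.0877    0.1589    0.1654    0.0927]
  [  0.0963    0.1510    0.0377    1.0743    0.1500    0.0538    0.1478]
  [  0.0727    0.0941    0.0215    0.0515    1.0491    0.0672    0.0944]
  [  0.0834    0.1449    0.0250    0.0597    0.1455    1.0691    0.1152]
  [  0.0660    0.1550    0.0352    0.1266    0.1110    0.0966    1.0515]
Total output x = L · d:
  x_0 = 1.0600·22 + 0.1216·43 + 0.0658·54 + 0.0362·39 + 0.0955·84 + 0.0967·5 + 0.0904·23 = 44.0949
  x_1 = 0.1061·22 + 1.0552·43 + 0.0344·54 + 0.0717·39 + 0.0603·84 + 0.1379·5 + 0.0738·23 = 59.8197
  x_2 = 0.1078·22 + 0.1669·43 + 1.1160·54 + 0.0877·39 + 0.1589·84 + 0.1654·5 + 0.0927·23 = 89.5455
  x_3 = 0.0963·22 + 0.1510·43 + 0.0377·54 + 1.0743·39 + 0.1500·84 + 0.0538·5 + 0.1478·23 = 68.8137
  x_4 = 0.0727·22 + 0.0941·43 + 0.0215·54 + 0.0515·39 + 1.0491·84 + 0.0672·5 + 0.0944·23 = 99.4472
  x_5 = 0.0834·22 + 0.1449·43 + 0.0250·54 + 0.0597·39 + 0.1455·84 + 1.0691·5 + 0.1152·23 = 31.9601
  x_6 = 0.0660·22 + 0.1550·43 + 0.0352·54 + 0.1266·39 + 0.1110·84 + 0.0966·5 + 1.0515·23 = 48.9436
Δx_5 = L[5,3] · Δd_3 = 0.0597 · 1 = 0.0597

0.0597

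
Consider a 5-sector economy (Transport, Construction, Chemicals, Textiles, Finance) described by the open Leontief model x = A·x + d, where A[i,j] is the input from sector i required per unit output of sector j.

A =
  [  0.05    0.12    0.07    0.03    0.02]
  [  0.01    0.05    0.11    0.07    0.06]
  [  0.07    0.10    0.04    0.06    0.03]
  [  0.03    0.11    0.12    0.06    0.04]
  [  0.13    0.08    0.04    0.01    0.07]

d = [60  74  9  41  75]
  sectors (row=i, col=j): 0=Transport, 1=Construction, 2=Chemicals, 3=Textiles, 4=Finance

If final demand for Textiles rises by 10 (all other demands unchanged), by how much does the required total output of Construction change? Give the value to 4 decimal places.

Form M = I − A:
  [  0.95   -0.12   -0.07   -0.03   -0.02]
  [ -0.01    0.95   -0.11   -0.07   -0.06]
  [ -0.07   -0.10    0.96   -0.06   -0.03]
  [ -0.03   -0.11   -0.12    0.94   -0.04]
  [ -0.13   -0.08   -0.04   -0.01    0.93]
Leontief inverse L = M⁻¹:
  [  1.0689    0.1553    0.1039    0.0527    0.0386]
  [  0.0358    1.0895    0.1423    0.0922    0.0796]
  [  0.0901    0.1384    1.0764    0.0824    0.0491]
  [  0.0565    0.1554    0.1606    1.0881    0.0632]
  [  0.1570    0.1231    0.0748    0.0305    1.0903]
Total output x = L · d:
  x_0 = 1.0689·60 + 0.1553·74 + 0.1039·9 + 0.0527·41 + 0.0386·75 = 81.6199
  x_1 = 0.0358·60 + 1.0895·74 + 0.1423·9 + 0.0922·41 + 0.0796·75 = 93.8012
  x_2 = 0.0901·60 + 0.1384·74 + 1.0764·9 + 0.0824·41 + 0.0491·75 = 32.3972
  x_3 = 0.0565·60 + 0.1554·74 + 0.1606·9 + 1.0881·41 + 0.0632·75 = 65.6844
  x_4 = 0.1570·60 + 0.1231·74 + 0.0748·9 + 0.0305·41 + 1.0903·75 = 102.2230
Δx_1 = L[1,3] · Δd_3 = 0.0922 · 10 = 0.9220

0.9220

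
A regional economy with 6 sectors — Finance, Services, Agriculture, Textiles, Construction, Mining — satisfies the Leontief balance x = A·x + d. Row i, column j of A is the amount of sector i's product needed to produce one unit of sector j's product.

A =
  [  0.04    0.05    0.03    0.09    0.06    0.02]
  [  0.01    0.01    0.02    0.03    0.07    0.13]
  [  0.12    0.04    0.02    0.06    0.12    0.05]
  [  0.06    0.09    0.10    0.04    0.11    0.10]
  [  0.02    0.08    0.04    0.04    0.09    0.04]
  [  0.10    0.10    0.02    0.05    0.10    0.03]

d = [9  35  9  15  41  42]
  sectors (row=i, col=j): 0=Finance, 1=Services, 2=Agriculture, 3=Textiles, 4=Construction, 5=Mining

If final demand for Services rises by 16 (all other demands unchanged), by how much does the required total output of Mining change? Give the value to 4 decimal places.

2.1700

Form M = I − A:
  [  0.96   -0.05   -0.03   -0.09   -0.06   -0.02]
  [ -0.01    0.99   -0.02   -0.03   -0.07   -0.13]
  [ -0.12   -0.04    0.98   -0.06   -0.12   -0.05]
  [ -0.06   -0.09   -0.10    0.96   -0.11   -0.10]
  [ -0.02   -0.08   -0.04   -0.04    0.91   -0.04]
  [ -0.10   -0.10   -0.02   -0.05   -0.10    0.97]
Leontief inverse L = M⁻¹:
  [  1.0633    0.0794    0.0508    0.1122    0.1021    0.0510]
  [  0.0365    1.0422    0.0352    0.0507    0.1100    0.1520]
  [  0.1498    0.0809    1.0450    0.0936    0.1745    0.0846]
  [  0.1036    0.1377    0.1264    1.0787    0.1805    0.1458]
  [  0.0433    0.1089    0.0576    0.0620    1.1331    0.0716]
  [  0.1263    0.1356    0.0429    0.0807    0.1516    1.0685]
Total output x = L · d:
  x_0 = 1.0633·9 + 0.0794·35 + 0.0508·9 + 0.1122·15 + 0.1021·41 + 0.0510·42 = 20.8141
  x_1 = 0.0365·9 + 1.0422·35 + 0.0352·9 + 0.0507·15 + 0.1100·41 + 0.1520·42 = 48.7800
  x_2 = 0.1498·9 + 0.0809·35 + 1.0450·9 + 0.0936·15 + 0.1745·41 + 0.0846·42 = 25.7007
  x_3 = 0.1036·9 + 0.1377·35 + 0.1264·9 + 1.0787·15 + 0.1805·41 + 0.1458·42 = 36.5924
  x_4 = 0.0433·9 + 0.1089·35 + 0.0576·9 + 0.0620·15 + 1.1331·41 + 0.0716·42 = 55.1135
  x_5 = 0.1263·9 + 0.1356·35 + 0.0429·9 + 0.0807·15 + 0.1516·41 + 1.0685·42 = 58.5715
Δx_5 = L[5,1] · Δd_1 = 0.1356 · 16 = 2.1700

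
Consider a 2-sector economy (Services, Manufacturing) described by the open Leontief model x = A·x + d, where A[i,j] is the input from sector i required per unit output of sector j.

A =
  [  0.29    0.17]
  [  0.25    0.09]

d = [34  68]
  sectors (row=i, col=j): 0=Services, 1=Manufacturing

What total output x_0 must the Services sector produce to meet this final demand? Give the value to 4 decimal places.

70.4109

Form M = I − A:
  [  0.71   -0.17]
  [ -0.25    0.91]
Leontief inverse L = M⁻¹:
  [  1.5076    0.2816]
  [  0.4142    1.1763]
Total output x = L · d:
  x_0 = 1.5076·34 + 0.2816·68 = 70.4109
  x_1 = 0.4142·34 + 1.1763·68 = 94.0689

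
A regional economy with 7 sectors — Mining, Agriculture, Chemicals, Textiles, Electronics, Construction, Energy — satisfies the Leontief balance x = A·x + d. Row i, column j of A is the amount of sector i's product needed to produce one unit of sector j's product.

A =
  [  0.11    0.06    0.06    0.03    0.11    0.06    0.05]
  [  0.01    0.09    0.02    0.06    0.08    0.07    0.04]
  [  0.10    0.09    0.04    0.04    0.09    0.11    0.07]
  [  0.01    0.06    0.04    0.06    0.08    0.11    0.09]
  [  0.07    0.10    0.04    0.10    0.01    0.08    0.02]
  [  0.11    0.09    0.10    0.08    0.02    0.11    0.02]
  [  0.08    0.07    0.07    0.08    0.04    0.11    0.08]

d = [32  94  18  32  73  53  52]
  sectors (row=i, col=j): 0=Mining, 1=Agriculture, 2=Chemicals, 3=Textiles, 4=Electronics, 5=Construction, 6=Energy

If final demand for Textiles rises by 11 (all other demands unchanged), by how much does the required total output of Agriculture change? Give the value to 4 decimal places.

Form M = I − A:
  [  0.89   -0.06   -0.06   -0.03   -0.11   -0.06   -0.05]
  [ -0.01    0.91   -0.02   -0.06   -0.08   -0.07   -0.04]
  [ -0.10   -0.09    0.96   -0.04   -0.09   -0.11   -0.07]
  [ -0.01   -0.06   -0.04    0.94   -0.08   -0.11   -0.09]
  [ -0.07   -0.10   -0.04   -0.10    0.99   -0.08   -0.02]
  [ -0.11   -0.09   -0.10   -0.08   -0.02    0.89   -0.02]
  [ -0.08   -0.07   -0.07   -0.08   -0.04   -0.11    0.92]
Leontief inverse L = M⁻¹:
  [  1.1770    0.1333    0.1083    0.0881    0.1651    0.1405    0.0933]
  [  0.0527    1.1467    0.0558    0.1074    0.1179    0.1335    0.0729]
  [  0.1738    0.1726    1.0965    0.1065    0.1504    0.2021    0.1185]
  [  0.0695    0.1302    0.0886    1.1191    0.1260    0.1919    0.1326]
  [  0.1204    0.1622    0.0816    0.1487    1.0616    0.1523    0.0607]
  [  0.1827    0.1706    0.1549    0.1409    0.0867    1.2024    0.0709]
  [  0.1527    0.1507    0.1269    0.1446    0.1023    0.2048    1.1323]
Total output x = L · d:
  x_0 = 1.1770·32 + 0.1333·94 + 0.1083·18 + 0.0881·32 + 0.1651·73 + 0.1405·53 + 0.0933·52 = 79.3196
  x_1 = 0.0527·32 + 1.1467·94 + 0.0558·18 + 0.1074·32 + 0.1179·73 + 0.1335·53 + 0.0729·52 = 133.3980
  x_2 = 0.1738·32 + 0.1726·94 + 1.0965·18 + 0.1065·32 + 0.1504·73 + 0.2021·53 + 0.1185·52 = 72.7824
  x_3 = 0.0695·32 + 0.1302·94 + 0.0886·18 + 1.1191·32 + 0.1260·73 + 0.1919·53 + 0.1326·52 = 78.1270
  x_4 = 0.1204·32 + 0.1622·94 + 0.0816·18 + 0.1487·32 + 1.0616·73 + 0.1523·53 + 0.0607·52 = 114.0541
  x_5 = 0.1827·32 + 0.1706·94 + 0.1549·18 + 0.1409·32 + 0.0867·73 + 1.2024·53 + 0.0709·52 = 102.9256
  x_6 = 0.1527·32 + 0.1507·94 + 0.1269·18 + 0.1446·32 + 0.1023·73 + 0.2048·53 + 1.1323·52 = 103.1656
Δx_1 = L[1,3] · Δd_3 = 0.1074 · 11 = 1.1811

1.1811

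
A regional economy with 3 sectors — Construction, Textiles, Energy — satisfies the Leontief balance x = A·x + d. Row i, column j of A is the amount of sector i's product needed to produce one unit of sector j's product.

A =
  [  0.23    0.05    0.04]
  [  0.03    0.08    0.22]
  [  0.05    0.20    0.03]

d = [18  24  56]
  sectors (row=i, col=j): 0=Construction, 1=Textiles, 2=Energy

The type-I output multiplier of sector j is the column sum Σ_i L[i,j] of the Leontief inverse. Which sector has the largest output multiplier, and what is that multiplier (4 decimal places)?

Textiles (1.4755)

Form M = I − A:
  [  0.77   -0.05   -0.04]
  [ -0.03    0.92   -0.22]
  [ -0.05   -0.20    0.97]
Leontief inverse L = M⁻¹:
  [  1.3069    0.0870    0.0736]
  [  0.0618    1.1474    0.2628]
  [  0.0801    0.2411    1.0889]
Total output x = L · d:
  x_0 = 1.3069·18 + 0.0870·24 + 0.0736·56 = 29.7358
  x_1 = 0.0618·18 + 1.1474·24 + 0.2628·56 = 43.3668
  x_2 = 0.0801·18 + 0.2411·24 + 1.0889·56 = 68.2063
Output multipliers (column sums of L):
  Construction: 1.4487
  Textiles: 1.4755
  Energy: 1.4253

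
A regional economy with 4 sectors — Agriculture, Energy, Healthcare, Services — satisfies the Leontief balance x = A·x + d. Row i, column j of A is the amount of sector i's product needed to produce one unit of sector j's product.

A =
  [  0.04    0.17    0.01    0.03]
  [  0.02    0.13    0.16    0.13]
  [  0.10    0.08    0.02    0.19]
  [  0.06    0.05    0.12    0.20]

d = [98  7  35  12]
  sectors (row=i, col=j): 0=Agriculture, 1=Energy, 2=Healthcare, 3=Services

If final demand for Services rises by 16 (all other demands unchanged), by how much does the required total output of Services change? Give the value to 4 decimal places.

Form M = I − A:
  [  0.96   -0.17   -0.01   -0.03]
  [ -0.02    0.87   -0.16   -0.13]
  [ -0.10   -0.08    0.98   -0.19]
  [ -0.06   -0.05   -0.12    0.80]
Leontief inverse L = M⁻¹:
  [  1.0577    0.2170    0.0571    0.0885]
  [  0.0642    1.1973    0.2268    0.2508]
  [  0.1332    0.1417    1.0797    0.2844]
  [  0.1033    0.1124    0.1804    1.3150]
Total output x = L · d:
  x_0 = 1.0577·98 + 0.2170·7 + 0.0571·35 + 0.0885·12 = 108.2283
  x_1 = 0.0642·98 + 1.1973·7 + 0.2268·35 + 0.2508·12 = 25.6267
  x_2 = 0.1332·98 + 0.1417·7 + 1.0797·35 + 0.2844·12 = 55.2491
  x_3 = 0.1033·98 + 0.1124·7 + 0.1804·35 + 1.3150·12 = 33.0062
Δx_3 = L[3,3] · Δd_3 = 1.3150 · 16 = 21.0397

21.0397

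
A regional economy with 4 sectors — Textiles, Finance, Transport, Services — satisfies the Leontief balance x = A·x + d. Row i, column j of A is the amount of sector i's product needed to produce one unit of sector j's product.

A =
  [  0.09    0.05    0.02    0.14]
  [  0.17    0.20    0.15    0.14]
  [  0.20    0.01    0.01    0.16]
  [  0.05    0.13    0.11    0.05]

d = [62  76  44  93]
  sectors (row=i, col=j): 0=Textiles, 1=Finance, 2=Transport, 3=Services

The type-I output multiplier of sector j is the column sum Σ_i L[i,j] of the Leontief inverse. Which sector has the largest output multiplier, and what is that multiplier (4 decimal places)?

Textiles (1.8439)

Form M = I − A:
  [  0.91   -0.05   -0.02   -0.14]
  [ -0.17    0.80   -0.15   -0.14]
  [ -0.20   -0.01    0.99   -0.16]
  [ -0.05   -0.13   -0.11    0.95]
Leontief inverse L = M⁻¹:
  [  1.1422    0.1036    0.0603    0.1937]
  [  0.3138    1.3182    0.2372    0.2804]
  [  0.2553    0.0655    1.0501    0.2241]
  [  0.1326    0.1934    0.1572    1.1272]
Total output x = L · d:
  x_0 = 1.1422·62 + 0.1036·76 + 0.0603·44 + 0.1937·93 = 99.3605
  x_1 = 0.3138·62 + 1.3182·76 + 0.2372·44 + 0.2804·93 = 156.1542
  x_2 = 0.2553·62 + 0.0655·76 + 1.0501·44 + 0.2241·93 = 87.8588
  x_3 = 0.1326·62 + 0.1934·76 + 0.1572·44 + 1.1272·93 = 134.6658
Output multipliers (column sums of L):
  Textiles: 1.8439
  Finance: 1.6807
  Transport: 1.5048
  Services: 1.8255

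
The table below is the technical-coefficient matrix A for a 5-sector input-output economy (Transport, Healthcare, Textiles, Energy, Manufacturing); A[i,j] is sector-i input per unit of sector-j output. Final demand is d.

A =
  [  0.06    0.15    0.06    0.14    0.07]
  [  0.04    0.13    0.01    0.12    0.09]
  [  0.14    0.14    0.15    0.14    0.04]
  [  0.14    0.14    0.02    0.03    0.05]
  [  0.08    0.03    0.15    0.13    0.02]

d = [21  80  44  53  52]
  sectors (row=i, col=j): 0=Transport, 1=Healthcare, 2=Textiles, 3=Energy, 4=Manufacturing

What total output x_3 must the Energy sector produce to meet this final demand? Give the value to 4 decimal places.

88.0057

Form M = I − A:
  [  0.94   -0.15   -0.06   -0.14   -0.07]
  [ -0.04    0.87   -0.01   -0.12   -0.09]
  [ -0.14   -0.14    0.85   -0.14   -0.04]
  [ -0.14   -0.14   -0.02    0.97   -0.05]
  [ -0.08   -0.03   -0.15   -0.13    0.98]
Leontief inverse L = M⁻¹:
  [  1.1351    0.2541    0.1097    0.2272    0.1205]
  [  0.0977    1.2088    0.0484    0.1880    0.1296]
  [  0.2419    0.2840    1.2218    0.2607    0.1065]
  [  0.1911    0.2237    0.0586    1.1071    0.0931]
  [  0.1580    0.1309    0.2052    0.2111    1.0629]
Total output x = L · d:
  x_0 = 1.1351·21 + 0.2541·80 + 0.1097·44 + 0.2272·53 + 0.1205·52 = 67.3001
  x_1 = 0.0977·21 + 1.2088·80 + 0.0484·44 + 0.1880·53 + 0.1296·52 = 117.5822
  x_2 = 0.2419·21 + 0.2840·80 + 1.2218·44 + 0.2607·53 + 0.1065·52 = 100.9121
  x_3 = 0.1911·21 + 0.2237·80 + 0.0586·44 + 1.1071·53 + 0.0931·52 = 88.0057
  x_4 = 0.1580·21 + 0.1309·80 + 0.2052·44 + 0.2111·53 + 1.0629·52 = 89.2745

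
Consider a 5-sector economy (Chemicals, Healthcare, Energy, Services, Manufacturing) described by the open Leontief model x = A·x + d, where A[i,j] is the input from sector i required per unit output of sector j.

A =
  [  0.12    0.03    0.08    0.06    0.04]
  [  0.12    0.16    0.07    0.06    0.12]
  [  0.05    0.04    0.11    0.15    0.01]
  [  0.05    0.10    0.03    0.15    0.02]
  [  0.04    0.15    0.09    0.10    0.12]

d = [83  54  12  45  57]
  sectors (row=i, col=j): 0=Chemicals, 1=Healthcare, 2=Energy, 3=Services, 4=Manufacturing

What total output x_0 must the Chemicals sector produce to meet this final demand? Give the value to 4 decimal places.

110.9663

Form M = I − A:
  [  0.88   -0.03   -0.08   -0.06   -0.04]
  [ -0.12    0.84   -0.07   -0.06   -0.12]
  [ -0.05   -0.04    0.89   -0.15   -0.01]
  [ -0.05   -0.10   -0.03    0.85   -0.02]
  [ -0.04   -0.15   -0.09   -0.10    0.88]
Leontief inverse L = M⁻¹:
  [  1.1629    0.0731    0.1210    0.1165    0.0668]
  [  0.1959    1.2549    0.1400    0.1489    0.1850]
  [  0.0917    0.0904    1.1499    0.2198    0.0346]
  [  0.0972    0.1609    0.0678    1.2131    0.0547]
  [  0.1067    0.2448    0.1547    0.1910    1.1807]
Total output x = L · d:
  x_0 = 1.1629·83 + 0.0731·54 + 0.1210·12 + 0.1165·45 + 0.0668·57 = 110.9663
  x_1 = 0.1959·83 + 1.2549·54 + 0.1400·12 + 0.1489·45 + 0.1850·57 = 102.9546
  x_2 = 0.0917·83 + 0.0904·54 + 1.1499·12 + 0.2198·45 + 0.0346·57 = 38.1530
  x_3 = 0.0972·83 + 0.1609·54 + 0.0678·12 + 1.2131·45 + 0.0547·57 = 75.2762
  x_4 = 0.1067·83 + 0.2448·54 + 0.1547·12 + 0.1910·45 + 1.1807·57 = 99.8219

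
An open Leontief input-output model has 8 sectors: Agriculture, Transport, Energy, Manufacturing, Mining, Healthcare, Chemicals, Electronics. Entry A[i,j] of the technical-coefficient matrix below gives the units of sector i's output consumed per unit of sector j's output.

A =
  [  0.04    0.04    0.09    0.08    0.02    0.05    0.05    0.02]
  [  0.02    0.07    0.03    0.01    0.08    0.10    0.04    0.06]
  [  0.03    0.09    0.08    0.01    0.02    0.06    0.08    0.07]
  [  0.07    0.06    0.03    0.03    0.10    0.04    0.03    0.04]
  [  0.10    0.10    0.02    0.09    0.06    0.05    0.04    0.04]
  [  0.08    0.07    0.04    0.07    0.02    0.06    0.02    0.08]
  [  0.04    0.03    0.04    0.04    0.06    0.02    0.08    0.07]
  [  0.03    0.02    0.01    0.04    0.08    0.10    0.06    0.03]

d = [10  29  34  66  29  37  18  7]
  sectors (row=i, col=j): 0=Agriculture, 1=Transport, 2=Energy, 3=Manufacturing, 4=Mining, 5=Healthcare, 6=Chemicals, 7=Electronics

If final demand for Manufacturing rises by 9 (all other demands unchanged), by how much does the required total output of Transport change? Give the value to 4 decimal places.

0.4090

Form M = I − A:
  [  0.96   -0.04   -0.09   -0.08   -0.02   -0.05   -0.05   -0.02]
  [ -0.02    0.93   -0.03   -0.01   -0.08   -0.10   -0.04   -0.06]
  [ -0.03   -0.09    0.92   -0.01   -0.02   -0.06   -0.08   -0.07]
  [ -0.07   -0.06   -0.03    0.97   -0.10   -0.04   -0.03   -0.04]
  [ -0.10   -0.10   -0.02   -0.09    0.94   -0.05   -0.04   -0.04]
  [ -0.08   -0.07   -0.04   -0.07   -0.02    0.94   -0.02   -0.08]
  [ -0.04   -0.03   -0.04   -0.04   -0.06   -0.02    0.92   -0.07]
  [ -0.03   -0.02   -0.01   -0.04   -0.08   -0.10   -0.06    0.97]
Leontief inverse L = M⁻¹:
  [  1.0735    0.0814    0.1205    0.1080    0.0558    0.0888    0.0839    0.0560]
  [  0.0588    1.1143    0.0567    0.0454    0.1182    0.1455    0.0728    0.0982]
  [  0.0642    0.1338    1.1114    0.0410    0.0602    0.1079    0.1195    0.1115]
  [  0.1079    0.1037    0.0588    1.0659    0.1378    0.0824    0.0628    0.0739]
  [  0.1444    0.1514    0.0562    0.1310    1.1091    0.1023    0.0794    0.0817]
  [  0.1169    0.1130    0.0717    0.1043    0.0618    1.1080    0.0553    0.1168]
  [  0.0732    0.0671    0.0658    0.0708    0.0973    0.0580    1.1141    0.1025]
  [  0.0680    0.0594    0.0349    0.0746    0.1143    0.1365    0.0891    1.0640]
Total output x = L · d:
  x_0 = 1.0735·10 + 0.0814·29 + 0.1205·34 + 0.1080·66 + 0.0558·29 + 0.0888·37 + 0.0839·18 + 0.0560·7 = 31.1231
  x_1 = 0.0588·10 + 1.1143·29 + 0.0567·34 + 0.0454·66 + 0.1182·29 + 0.1455·37 + 0.0728·18 + 0.0982·7 = 48.6427
  x_2 = 0.0642·10 + 0.1338·29 + 1.1114·34 + 0.0410·66 + 0.0602·29 + 0.1079·37 + 0.1195·18 + 0.1115·7 = 53.6882
  x_3 = 0.1079·10 + 0.1037·29 + 0.0588·34 + 1.0659·66 + 0.1378·29 + 0.0824·37 + 0.0628·18 + 0.0739·7 = 85.1276
  x_4 = 0.1444·10 + 0.1514·29 + 0.0562·34 + 0.1310·66 + 1.1091·29 + 0.1023·37 + 0.0794·18 + 0.0817·7 = 54.3411
  x_5 = 0.1169·10 + 0.1130·29 + 0.0717·34 + 0.1043·66 + 0.0618·29 + 1.1080·37 + 0.0553·18 + 0.1168·7 = 58.3713
  x_6 = 0.0732·10 + 0.0671·29 + 0.0658·34 + 0.0708·66 + 0.0973·29 + 0.0580·37 + 1.1141·18 + 0.1025·7 = 35.3259
  x_7 = 0.0680·10 + 0.0594·29 + 0.0349·34 + 0.0746·66 + 0.1143·29 + 0.1365·37 + 0.0891·18 + 1.0640·7 = 25.9304
Δx_1 = L[1,3] · Δd_3 = 0.0454 · 9 = 0.4090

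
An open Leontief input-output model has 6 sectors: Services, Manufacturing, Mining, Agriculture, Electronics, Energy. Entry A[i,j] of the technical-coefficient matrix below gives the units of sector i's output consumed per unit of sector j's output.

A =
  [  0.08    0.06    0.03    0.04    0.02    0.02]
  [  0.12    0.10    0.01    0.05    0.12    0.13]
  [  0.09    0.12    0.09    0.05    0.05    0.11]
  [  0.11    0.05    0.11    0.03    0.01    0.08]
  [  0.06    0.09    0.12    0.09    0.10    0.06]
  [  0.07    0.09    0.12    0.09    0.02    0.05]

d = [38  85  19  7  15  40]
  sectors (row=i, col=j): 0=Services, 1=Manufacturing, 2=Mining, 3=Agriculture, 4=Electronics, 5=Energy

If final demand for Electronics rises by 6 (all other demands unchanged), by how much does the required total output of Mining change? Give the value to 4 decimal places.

Form M = I − A:
  [  0.92   -0.06   -0.03   -0.04   -0.02   -0.02]
  [ -0.12    0.90   -0.01   -0.05   -0.12   -0.13]
  [ -0.09   -0.12    0.91   -0.05   -0.05   -0.11]
  [ -0.11   -0.05   -0.11    0.97   -0.01   -0.08]
  [ -0.06   -0.09   -0.12   -0.09    0.90   -0.06]
  [ -0.07   -0.09   -0.12   -0.09   -0.02    0.95]
Leontief inverse L = M⁻¹:
  [  1.1192    0.0952    0.0579    0.0628    0.0426    0.0513]
  [  0.2003    1.1778    0.0808    0.1071    0.1715    0.1946]
  [  0.1716    0.1992    1.1560    0.1029    0.0997    0.1797]
  [  0.1699    0.1089    0.1584    1.0676    0.0418    0.1294]
  [  0.1440    0.1721    0.1937    0.1442    1.1526    0.1339]
  [  0.1422    0.1577    0.1770    0.1319    0.0602    1.1126]
Total output x = L · d:
  x_0 = 1.1192·38 + 0.0952·85 + 0.0579·19 + 0.0628·7 + 0.0426·15 + 0.0513·40 = 54.8536
  x_1 = 0.2003·38 + 1.1778·85 + 0.0808·19 + 0.1071·7 + 0.1715·15 + 0.1946·40 = 120.3650
  x_2 = 0.1716·38 + 0.1992·85 + 1.1560·19 + 0.1029·7 + 0.0997·15 + 0.1797·40 = 54.8218
  x_3 = 0.1699·38 + 0.1089·85 + 0.1584·19 + 1.0676·7 + 0.0418·15 + 0.1294·40 = 31.9972
  x_4 = 0.1440·38 + 0.1721·85 + 0.1937·19 + 0.1442·7 + 1.1526·15 + 0.1339·40 = 47.4364
  x_5 = 0.1422·38 + 0.1577·85 + 0.1770·19 + 0.1319·7 + 0.0602·15 + 1.1126·40 = 68.5049
Δx_2 = L[2,4] · Δd_4 = 0.0997 · 6 = 0.5984

0.5984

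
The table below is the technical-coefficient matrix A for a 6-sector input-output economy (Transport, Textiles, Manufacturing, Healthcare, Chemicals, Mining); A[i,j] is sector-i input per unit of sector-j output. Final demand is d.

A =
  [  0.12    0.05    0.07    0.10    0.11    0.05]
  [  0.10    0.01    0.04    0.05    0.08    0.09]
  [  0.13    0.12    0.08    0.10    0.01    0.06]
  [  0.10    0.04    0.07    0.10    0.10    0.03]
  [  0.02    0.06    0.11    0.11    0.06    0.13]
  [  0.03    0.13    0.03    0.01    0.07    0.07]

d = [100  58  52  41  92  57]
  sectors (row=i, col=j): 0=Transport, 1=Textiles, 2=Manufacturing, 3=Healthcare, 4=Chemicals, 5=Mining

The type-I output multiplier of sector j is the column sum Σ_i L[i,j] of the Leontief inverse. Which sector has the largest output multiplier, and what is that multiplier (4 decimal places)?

Form M = I − A:
  [  0.88   -0.05   -0.07   -0.10   -0.11   -0.05]
  [ -0.10    0.99   -0.04   -0.05   -0.08   -0.09]
  [ -0.13   -0.12    0.92   -0.10   -0.01   -0.06]
  [ -0.10   -0.04   -0.07    0.90   -0.10   -0.03]
  [ -0.02   -0.06   -0.11   -0.11    0.94   -0.13]
  [ -0.03   -0.13   -0.03   -0.01   -0.07    0.93]
Leontief inverse L = M⁻¹:
  [  1.1967    0.1097    0.1343    0.1770    0.1781    0.1142]
  [  0.1522    1.0582    0.0854    0.1026    0.1299    0.1376]
  [  0.2132    0.1758    1.1371    0.1708    0.0790    0.1184]
  [  0.1689    0.0923    0.1278    1.1697    0.1598    0.0863]
  [  0.0903    0.1244    0.1656    0.1743    1.1194    0.1897]
  [  0.0754    0.1675    0.0668    0.0513    0.1124    1.1172]
Total output x = L · d:
  x_0 = 1.1967·100 + 0.1097·58 + 0.1343·52 + 0.1770·41 + 0.1781·92 + 0.1142·57 = 163.1771
  x_1 = 0.1522·100 + 1.0582·58 + 0.0854·52 + 0.1026·41 + 0.1299·92 + 0.1376·57 = 105.0387
  x_2 = 0.2132·100 + 0.1758·58 + 1.1371·52 + 0.1708·41 + 0.0790·92 + 0.1184·57 = 111.6669
  x_3 = 0.1689·100 + 0.0923·58 + 0.1278·52 + 1.1697·41 + 0.1598·92 + 0.0863·57 = 96.4682
  x_4 = 0.0903·100 + 0.1244·58 + 0.1656·52 + 0.1743·41 + 1.1194·92 + 0.1897·57 = 145.7992
  x_5 = 0.0754·100 + 0.1675·58 + 0.0668·52 + 0.0513·41 + 0.1124·92 + 1.1172·57 = 96.8505
Output multipliers (column sums of L):
  Transport: 1.8966
  Textiles: 1.7279
  Manufacturing: 1.7170
  Healthcare: 1.8456
  Chemicals: 1.7788
  Mining: 1.7634

Transport (1.8966)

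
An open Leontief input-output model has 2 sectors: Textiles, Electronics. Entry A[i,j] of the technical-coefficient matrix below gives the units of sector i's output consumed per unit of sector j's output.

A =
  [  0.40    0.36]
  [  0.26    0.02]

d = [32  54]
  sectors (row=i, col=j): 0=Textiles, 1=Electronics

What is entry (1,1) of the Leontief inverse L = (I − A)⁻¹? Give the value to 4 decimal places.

L[1,1] = 1.2136

Form M = I − A:
  [  0.60   -0.36]
  [ -0.26    0.98]
Leontief inverse L = M⁻¹:
  [  1.9822    0.7282]
  [  0.5259    1.2136]
Total output x = L · d:
  x_0 = 1.9822·32 + 0.7282·54 = 102.7508
  x_1 = 0.5259·32 + 1.2136·54 = 82.3625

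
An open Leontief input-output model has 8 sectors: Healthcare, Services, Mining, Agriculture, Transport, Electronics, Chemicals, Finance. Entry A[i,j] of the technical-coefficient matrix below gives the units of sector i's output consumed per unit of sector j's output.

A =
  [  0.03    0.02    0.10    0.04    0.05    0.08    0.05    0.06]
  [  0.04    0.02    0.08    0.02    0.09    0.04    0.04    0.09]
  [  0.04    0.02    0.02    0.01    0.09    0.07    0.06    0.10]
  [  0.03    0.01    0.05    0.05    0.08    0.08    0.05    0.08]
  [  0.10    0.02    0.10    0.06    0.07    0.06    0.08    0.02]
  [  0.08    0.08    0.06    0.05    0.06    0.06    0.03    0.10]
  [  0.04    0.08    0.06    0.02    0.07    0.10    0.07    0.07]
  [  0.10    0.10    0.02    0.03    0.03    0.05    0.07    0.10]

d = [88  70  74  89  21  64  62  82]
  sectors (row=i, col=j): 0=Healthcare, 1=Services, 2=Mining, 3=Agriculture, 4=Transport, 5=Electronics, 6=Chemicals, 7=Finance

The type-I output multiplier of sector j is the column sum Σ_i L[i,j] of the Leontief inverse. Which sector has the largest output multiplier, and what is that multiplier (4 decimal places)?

Form M = I − A:
  [  0.97   -0.02   -0.10   -0.04   -0.05   -0.08   -0.05   -0.06]
  [ -0.04    0.98   -0.08   -0.02   -0.09   -0.04   -0.04   -0.09]
  [ -0.04   -0.02    0.98   -0.01   -0.09   -0.07   -0.06   -0.10]
  [ -0.03   -0.01   -0.05    0.95   -0.08   -0.08   -0.05   -0.08]
  [ -0.10   -0.02   -0.10   -0.06    0.93   -0.06   -0.08   -0.02]
  [ -0.08   -0.08   -0.06   -0.05   -0.06    0.94   -0.03   -0.10]
  [ -0.04   -0.08   -0.06   -0.02   -0.07   -0.10    0.93   -0.07]
  [ -0.10   -0.10   -0.02   -0.03   -0.03   -0.05   -0.07    0.90]
Leontief inverse L = M⁻¹:
  [  1.0801    0.0594    0.1458    0.0679    0.1037    0.1346    0.0964    0.1249]
  [  0.0917    1.0583    0.1267    0.0479    0.1412    0.0927    0.0877    0.1505]
  [  0.0930    0.0619    1.0684    0.0389    0.1388    0.1221    0.1066    0.1595]
  [  0.0832    0.0510    0.0985    1.0803    0.1325    0.1350    0.0976    0.1431]
  [  0.1545    0.0613    0.1592    0.0936    1.1343    0.1272    0.1349    0.0923]
  [  0.1397    0.1253    0.1189    0.0840    0.1230    1.1234    0.0852    0.1767]
  [  0.1005    0.1278    0.1189    0.0535    0.1338    0.1633    1.1245    0.1460]
  [  0.1558    0.1462    0.0785    0.0617    0.0898    0.1118    0.1228    1.1743]
Total output x = L · d:
  x_0 = 1.0801·88 + 0.0594·70 + 0.1458·74 + 0.0679·89 + 0.1037·21 + 0.1346·64 + 0.0964·62 + 0.1249·82 = 143.0566
  x_1 = 0.0917·88 + 1.0583·70 + 0.1267·74 + 0.0479·89 + 0.1412·21 + 0.0927·64 + 0.0877·62 + 0.1505·82 = 122.4613
  x_2 = 0.0930·88 + 0.0619·70 + 1.0684·74 + 0.0389·89 + 0.1388·21 + 0.1221·64 + 0.1066·62 + 0.1595·82 = 125.4546
  x_3 = 0.0832·88 + 0.0510·70 + 0.0985·74 + 1.0803·89 + 0.1325·21 + 0.1350·64 + 0.0976·62 + 0.1431·82 = 143.5349
  x_4 = 0.1545·88 + 0.0613·70 + 0.1592·74 + 0.0936·89 + 1.1343·21 + 0.1272·64 + 0.1349·62 + 0.0923·82 = 85.8888
  x_5 = 0.1397·88 + 0.1253·70 + 0.1189·74 + 0.0840·89 + 0.1230·21 + 1.1234·64 + 0.0852·62 + 0.1767·82 = 131.6024
  x_6 = 0.1005·88 + 0.1278·70 + 0.1189·74 + 0.0535·89 + 0.1338·21 + 0.1633·64 + 1.1245·62 + 0.1460·82 = 126.3037
  x_7 = 0.1558·88 + 0.1462·70 + 0.0785·74 + 0.0617·89 + 0.0898·21 + 0.1118·64 + 0.1228·62 + 1.1743·82 = 148.1833
Output multipliers (column sums of L):
  Healthcare: 1.8985
  Services: 1.6913
  Mining: 1.9148
  Agriculture: 1.5278
  Transport: 1.9970
  Electronics: 2.0101
  Chemicals: 1.8555
  Finance: 2.1674

Finance (2.1674)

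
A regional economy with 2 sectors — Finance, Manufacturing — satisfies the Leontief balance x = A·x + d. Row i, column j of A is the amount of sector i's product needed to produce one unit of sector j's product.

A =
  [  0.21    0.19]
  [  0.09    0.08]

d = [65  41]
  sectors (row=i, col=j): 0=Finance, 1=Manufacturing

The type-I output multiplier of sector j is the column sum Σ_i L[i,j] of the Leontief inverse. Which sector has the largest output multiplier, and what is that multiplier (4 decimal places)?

Form M = I − A:
  [  0.79   -0.19]
  [ -0.09    0.92]
Leontief inverse L = M⁻¹:
  [  1.2963    0.2677]
  [  0.1268    1.1131]
Total output x = L · d:
  x_0 = 1.2963·65 + 0.2677·41 = 95.2374
  x_1 = 0.1268·65 + 1.1131·41 = 53.8819
Output multipliers (column sums of L):
  Finance: 1.4231
  Manufacturing: 1.3809

Finance (1.4231)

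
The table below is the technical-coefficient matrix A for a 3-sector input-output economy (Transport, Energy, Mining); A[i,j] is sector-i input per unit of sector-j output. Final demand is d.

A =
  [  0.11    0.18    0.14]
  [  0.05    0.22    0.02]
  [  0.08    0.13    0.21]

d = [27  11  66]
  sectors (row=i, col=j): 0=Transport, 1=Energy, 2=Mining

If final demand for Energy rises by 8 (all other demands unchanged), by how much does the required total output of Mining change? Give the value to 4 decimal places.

Form M = I − A:
  [  0.89   -0.18   -0.14]
  [ -0.05    0.78   -0.02]
  [ -0.08   -0.13    0.79]
Leontief inverse L = M⁻¹:
  [  1.1598    0.3032    0.2132]
  [  0.0777    1.3078    0.0469]
  [  0.1302    0.2459    1.2951]
Total output x = L · d:
  x_0 = 1.1598·27 + 0.3032·11 + 0.2132·66 = 48.7211
  x_1 = 0.0777·27 + 1.3078·11 + 0.0469·66 = 19.5770
  x_2 = 0.1302·27 + 0.2459·11 + 1.2951·66 = 91.6996
Δx_2 = L[2,1] · Δd_1 = 0.2459 · 8 = 1.9673

1.9673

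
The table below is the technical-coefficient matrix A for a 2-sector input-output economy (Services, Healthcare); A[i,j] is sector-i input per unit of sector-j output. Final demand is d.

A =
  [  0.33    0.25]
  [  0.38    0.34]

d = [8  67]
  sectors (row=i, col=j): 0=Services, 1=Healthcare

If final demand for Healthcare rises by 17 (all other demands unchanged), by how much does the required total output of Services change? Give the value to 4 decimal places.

12.2408

Form M = I − A:
  [  0.67   -0.25]
  [ -0.38    0.66]
Leontief inverse L = M⁻¹:
  [  1.9009    0.7200]
  [  1.0945    1.9297]
Total output x = L · d:
  x_0 = 1.9009·8 + 0.7200·67 = 63.4505
  x_1 = 1.0945·8 + 1.9297·67 = 138.0472
Δx_0 = L[0,1] · Δd_1 = 0.7200 · 17 = 12.2408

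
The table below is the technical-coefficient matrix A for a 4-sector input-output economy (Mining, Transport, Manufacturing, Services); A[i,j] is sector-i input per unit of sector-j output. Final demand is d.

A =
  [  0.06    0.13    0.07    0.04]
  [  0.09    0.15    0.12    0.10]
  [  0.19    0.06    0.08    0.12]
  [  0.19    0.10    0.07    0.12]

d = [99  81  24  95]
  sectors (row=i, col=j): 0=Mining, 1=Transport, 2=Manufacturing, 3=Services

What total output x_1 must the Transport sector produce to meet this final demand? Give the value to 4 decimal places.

Form M = I − A:
  [  0.94   -0.13   -0.07   -0.04]
  [ -0.09    0.85   -0.12   -0.10]
  [ -0.19   -0.06    0.92   -0.12]
  [ -0.19   -0.10   -0.07    0.88]
Leontief inverse L = M⁻¹:
  [  1.1237    0.1906    0.1171    0.0887]
  [  0.1926    1.2400    0.1897    0.1755]
  [  0.2820    0.1455    1.1415    0.1850]
  [  0.2869    0.1936    0.1376    1.1902]
Total output x = L · d:
  x_0 = 1.1237·99 + 0.1906·81 + 0.1171·24 + 0.0887·95 = 137.9154
  x_1 = 0.1926·99 + 1.2400·81 + 0.1897·24 + 0.1755·95 = 140.7289
  x_2 = 0.2820·99 + 0.1455·81 + 1.1415·24 + 0.1850·95 = 84.6769
  x_3 = 0.2869·99 + 0.1936·81 + 0.1376·24 + 1.1902·95 = 160.4593

140.7289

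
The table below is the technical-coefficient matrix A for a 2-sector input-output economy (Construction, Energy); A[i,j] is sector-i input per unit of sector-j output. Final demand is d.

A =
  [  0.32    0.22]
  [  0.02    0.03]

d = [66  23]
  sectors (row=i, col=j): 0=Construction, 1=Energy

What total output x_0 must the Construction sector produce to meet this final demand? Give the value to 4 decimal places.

105.4335

Form M = I − A:
  [  0.68   -0.22]
  [ -0.02    0.97]
Leontief inverse L = M⁻¹:
  [  1.4805    0.3358]
  [  0.0305    1.0379]
Total output x = L · d:
  x_0 = 1.4805·66 + 0.3358·23 = 105.4335
  x_1 = 0.0305·66 + 1.0379·23 = 25.8852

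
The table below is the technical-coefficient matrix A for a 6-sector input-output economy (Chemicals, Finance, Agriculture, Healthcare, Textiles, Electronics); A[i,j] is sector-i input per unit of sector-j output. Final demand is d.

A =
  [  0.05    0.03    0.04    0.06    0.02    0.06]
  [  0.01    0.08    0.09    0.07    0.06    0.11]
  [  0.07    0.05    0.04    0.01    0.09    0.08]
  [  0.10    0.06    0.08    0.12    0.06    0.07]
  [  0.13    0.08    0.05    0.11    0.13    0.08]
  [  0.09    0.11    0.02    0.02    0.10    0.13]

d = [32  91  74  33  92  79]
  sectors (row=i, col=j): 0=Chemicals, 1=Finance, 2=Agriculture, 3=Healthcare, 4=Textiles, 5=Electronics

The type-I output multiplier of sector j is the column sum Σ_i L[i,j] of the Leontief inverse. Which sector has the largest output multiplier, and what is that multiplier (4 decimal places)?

Electronics (1.9364)

Form M = I − A:
  [  0.95   -0.03   -0.04   -0.06   -0.02   -0.06]
  [ -0.01    0.92   -0.09   -0.07   -0.06   -0.11]
  [ -0.07   -0.05    0.96   -0.01   -0.09   -0.08]
  [ -0.10   -0.06   -0.08    0.88   -0.06   -0.07]
  [ -0.13   -0.08   -0.05   -0.11    0.87   -0.08]
  [ -0.09   -0.11   -0.02   -0.02   -0.10    0.87]
Leontief inverse L = M⁻¹:
  [  1.0840    0.0612    0.0631    0.0884    0.0533    0.1003]
  [  0.0675    1.1359    0.1291    0.1158    0.1220    0.1807]
  [  0.1165    0.0932    1.0693    0.0479    0.1385    0.1347]
  [  0.1647    0.1167    0.1253    1.1769    0.1225    0.1436]
  [  0.2096    0.1495    0.1043    0.1821    1.2073    0.1686]
  [  0.1512    0.1720    0.0623    0.0729    0.1657    1.2084]
Total output x = L · d:
  x_0 = 1.0840·32 + 0.0612·91 + 0.0631·74 + 0.0884·33 + 0.0533·92 + 0.1003·79 = 60.6760
  x_1 = 0.0675·32 + 1.1359·91 + 0.1291·74 + 0.1158·33 + 0.1220·92 + 0.1807·79 = 144.3982
  x_2 = 0.1165·32 + 0.0932·91 + 1.0693·74 + 0.0479·33 + 0.1385·92 + 0.1347·79 = 116.3018
  x_3 = 0.1647·32 + 0.1167·91 + 0.1253·74 + 1.1769·33 + 0.1225·92 + 0.1436·79 = 86.6100
  x_4 = 0.2096·32 + 0.1495·91 + 0.1043·74 + 0.1821·33 + 1.2073·92 + 0.1686·79 = 158.4357
  x_5 = 0.1512·32 + 0.1720·91 + 0.0623·74 + 0.0729·33 + 0.1657·92 + 1.2084·79 = 138.2143
Output multipliers (column sums of L):
  Chemicals: 1.7936
  Finance: 1.7285
  Agriculture: 1.5534
  Healthcare: 1.6840
  Textiles: 1.8093
  Electronics: 1.9364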